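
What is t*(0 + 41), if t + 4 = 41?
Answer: 1517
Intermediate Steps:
t = 37 (t = -4 + 41 = 37)
t*(0 + 41) = 37*(0 + 41) = 37*41 = 1517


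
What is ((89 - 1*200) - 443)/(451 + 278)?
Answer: -554/729 ≈ -0.75994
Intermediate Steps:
((89 - 1*200) - 443)/(451 + 278) = ((89 - 200) - 443)/729 = (-111 - 443)*(1/729) = -554*1/729 = -554/729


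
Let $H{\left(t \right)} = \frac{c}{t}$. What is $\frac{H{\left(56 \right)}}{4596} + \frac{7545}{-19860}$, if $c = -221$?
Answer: $- \frac{32438183}{85191456} \approx -0.38077$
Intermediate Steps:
$H{\left(t \right)} = - \frac{221}{t}$
$\frac{H{\left(56 \right)}}{4596} + \frac{7545}{-19860} = \frac{\left(-221\right) \frac{1}{56}}{4596} + \frac{7545}{-19860} = \left(-221\right) \frac{1}{56} \cdot \frac{1}{4596} + 7545 \left(- \frac{1}{19860}\right) = \left(- \frac{221}{56}\right) \frac{1}{4596} - \frac{503}{1324} = - \frac{221}{257376} - \frac{503}{1324} = - \frac{32438183}{85191456}$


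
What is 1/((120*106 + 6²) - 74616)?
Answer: -1/61860 ≈ -1.6166e-5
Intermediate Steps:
1/((120*106 + 6²) - 74616) = 1/((12720 + 36) - 74616) = 1/(12756 - 74616) = 1/(-61860) = -1/61860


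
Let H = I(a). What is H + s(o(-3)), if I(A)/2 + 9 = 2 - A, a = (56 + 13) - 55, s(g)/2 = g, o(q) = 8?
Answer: -26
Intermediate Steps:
s(g) = 2*g
a = 14 (a = 69 - 55 = 14)
I(A) = -14 - 2*A (I(A) = -18 + 2*(2 - A) = -18 + (4 - 2*A) = -14 - 2*A)
H = -42 (H = -14 - 2*14 = -14 - 28 = -42)
H + s(o(-3)) = -42 + 2*8 = -42 + 16 = -26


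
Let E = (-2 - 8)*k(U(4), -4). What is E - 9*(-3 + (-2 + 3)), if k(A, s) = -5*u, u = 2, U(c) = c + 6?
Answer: 118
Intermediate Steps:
U(c) = 6 + c
k(A, s) = -10 (k(A, s) = -5*2 = -10)
E = 100 (E = (-2 - 8)*(-10) = -10*(-10) = 100)
E - 9*(-3 + (-2 + 3)) = 100 - 9*(-3 + (-2 + 3)) = 100 - 9*(-3 + 1) = 100 - 9*(-2) = 100 + 18 = 118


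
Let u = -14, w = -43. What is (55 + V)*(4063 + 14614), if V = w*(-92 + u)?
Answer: 86157001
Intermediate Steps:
V = 4558 (V = -43*(-92 - 14) = -43*(-106) = 4558)
(55 + V)*(4063 + 14614) = (55 + 4558)*(4063 + 14614) = 4613*18677 = 86157001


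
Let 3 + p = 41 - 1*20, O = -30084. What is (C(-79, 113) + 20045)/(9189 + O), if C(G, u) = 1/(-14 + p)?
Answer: -26727/27860 ≈ -0.95933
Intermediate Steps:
p = 18 (p = -3 + (41 - 1*20) = -3 + (41 - 20) = -3 + 21 = 18)
C(G, u) = ¼ (C(G, u) = 1/(-14 + 18) = 1/4 = ¼)
(C(-79, 113) + 20045)/(9189 + O) = (¼ + 20045)/(9189 - 30084) = (80181/4)/(-20895) = (80181/4)*(-1/20895) = -26727/27860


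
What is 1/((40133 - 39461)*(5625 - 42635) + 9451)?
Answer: -1/24861269 ≈ -4.0223e-8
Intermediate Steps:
1/((40133 - 39461)*(5625 - 42635) + 9451) = 1/(672*(-37010) + 9451) = 1/(-24870720 + 9451) = 1/(-24861269) = -1/24861269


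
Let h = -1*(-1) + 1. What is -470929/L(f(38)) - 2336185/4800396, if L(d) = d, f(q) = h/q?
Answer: -42952270405981/4800396 ≈ -8.9476e+6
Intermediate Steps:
h = 2 (h = 1 + 1 = 2)
f(q) = 2/q
-470929/L(f(38)) - 2336185/4800396 = -470929/(2/38) - 2336185/4800396 = -470929/(2*(1/38)) - 2336185*1/4800396 = -470929/1/19 - 2336185/4800396 = -470929*19 - 2336185/4800396 = -8947651 - 2336185/4800396 = -42952270405981/4800396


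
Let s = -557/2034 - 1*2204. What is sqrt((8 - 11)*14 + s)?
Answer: I*sqrt(1032576146)/678 ≈ 47.395*I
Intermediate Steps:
s = -4483493/2034 (s = -557*1/2034 - 2204 = -557/2034 - 2204 = -4483493/2034 ≈ -2204.3)
sqrt((8 - 11)*14 + s) = sqrt((8 - 11)*14 - 4483493/2034) = sqrt(-3*14 - 4483493/2034) = sqrt(-42 - 4483493/2034) = sqrt(-4568921/2034) = I*sqrt(1032576146)/678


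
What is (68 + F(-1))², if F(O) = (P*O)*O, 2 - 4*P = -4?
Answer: 19321/4 ≈ 4830.3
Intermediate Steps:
P = 3/2 (P = ½ - ¼*(-4) = ½ + 1 = 3/2 ≈ 1.5000)
F(O) = 3*O²/2 (F(O) = (3*O/2)*O = 3*O²/2)
(68 + F(-1))² = (68 + (3/2)*(-1)²)² = (68 + (3/2)*1)² = (68 + 3/2)² = (139/2)² = 19321/4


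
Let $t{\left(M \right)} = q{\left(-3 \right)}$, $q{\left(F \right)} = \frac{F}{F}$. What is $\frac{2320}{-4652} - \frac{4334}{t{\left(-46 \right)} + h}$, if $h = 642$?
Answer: $- \frac{5413382}{747809} \approx -7.239$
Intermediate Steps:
$q{\left(F \right)} = 1$
$t{\left(M \right)} = 1$
$\frac{2320}{-4652} - \frac{4334}{t{\left(-46 \right)} + h} = \frac{2320}{-4652} - \frac{4334}{1 + 642} = 2320 \left(- \frac{1}{4652}\right) - \frac{4334}{643} = - \frac{580}{1163} - \frac{4334}{643} = - \frac{5413382}{747809}$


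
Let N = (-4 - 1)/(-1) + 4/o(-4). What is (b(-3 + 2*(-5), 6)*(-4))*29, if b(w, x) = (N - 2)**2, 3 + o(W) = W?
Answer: -33524/49 ≈ -684.16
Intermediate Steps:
o(W) = -3 + W
N = 31/7 (N = (-4 - 1)/(-1) + 4/(-3 - 4) = -5*(-1) + 4/(-7) = 5 + 4*(-1/7) = 5 - 4/7 = 31/7 ≈ 4.4286)
b(w, x) = 289/49 (b(w, x) = (31/7 - 2)**2 = (17/7)**2 = 289/49)
(b(-3 + 2*(-5), 6)*(-4))*29 = ((289/49)*(-4))*29 = -1156/49*29 = -33524/49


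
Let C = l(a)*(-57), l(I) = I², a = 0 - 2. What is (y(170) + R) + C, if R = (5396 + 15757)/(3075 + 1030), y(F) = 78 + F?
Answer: 103253/4105 ≈ 25.153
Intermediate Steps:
a = -2
C = -228 (C = (-2)²*(-57) = 4*(-57) = -228)
R = 21153/4105 ≈ 5.1530
(y(170) + R) + C = ((78 + 170) + 21153/4105) - 228 = (248 + 21153/4105) - 228 = 1039193/4105 - 228 = 103253/4105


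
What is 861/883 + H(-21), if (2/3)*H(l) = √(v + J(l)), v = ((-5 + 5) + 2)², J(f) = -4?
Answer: 861/883 ≈ 0.97509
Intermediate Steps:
v = 4 (v = (0 + 2)² = 2² = 4)
H(l) = 0 (H(l) = 3*√(4 - 4)/2 = 3*√0/2 = (3/2)*0 = 0)
861/883 + H(-21) = 861/883 + 0 = 861/883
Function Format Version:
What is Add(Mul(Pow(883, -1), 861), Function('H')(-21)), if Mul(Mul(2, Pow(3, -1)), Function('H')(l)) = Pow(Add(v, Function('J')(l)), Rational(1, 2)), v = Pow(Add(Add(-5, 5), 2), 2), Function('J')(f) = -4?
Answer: Rational(861, 883) ≈ 0.97509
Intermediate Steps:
v = 4 (v = Pow(Add(0, 2), 2) = Pow(2, 2) = 4)
Function('H')(l) = 0 (Function('H')(l) = Mul(Rational(3, 2), Pow(Add(4, -4), Rational(1, 2))) = Mul(Rational(3, 2), Pow(0, Rational(1, 2))) = Mul(Rational(3, 2), 0) = 0)
Add(Mul(Pow(883, -1), 861), Function('H')(-21)) = Add(Mul(Pow(883, -1), 861), 0) = Add(Mul(Rational(1, 883), 861), 0) = Add(Rational(861, 883), 0) = Rational(861, 883)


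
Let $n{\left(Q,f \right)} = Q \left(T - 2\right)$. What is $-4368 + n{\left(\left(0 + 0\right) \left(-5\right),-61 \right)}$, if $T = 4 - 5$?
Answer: $-4368$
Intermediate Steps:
$T = -1$ ($T = 4 - 5 = -1$)
$n{\left(Q,f \right)} = - 3 Q$ ($n{\left(Q,f \right)} = Q \left(-1 - 2\right) = Q \left(-3\right) = - 3 Q$)
$-4368 + n{\left(\left(0 + 0\right) \left(-5\right),-61 \right)} = -4368 - 3 \left(0 + 0\right) \left(-5\right) = -4368 - 3 \cdot 0 \left(-5\right) = -4368 - 0 = -4368 + 0 = -4368$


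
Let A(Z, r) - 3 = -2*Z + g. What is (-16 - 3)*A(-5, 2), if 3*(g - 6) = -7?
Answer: -950/3 ≈ -316.67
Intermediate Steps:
g = 11/3 (g = 6 + (⅓)*(-7) = 6 - 7/3 = 11/3 ≈ 3.6667)
A(Z, r) = 20/3 - 2*Z (A(Z, r) = 3 + (-2*Z + 11/3) = 3 + (11/3 - 2*Z) = 20/3 - 2*Z)
(-16 - 3)*A(-5, 2) = (-16 - 3)*(20/3 - 2*(-5)) = -19*(20/3 + 10) = -19*50/3 = -950/3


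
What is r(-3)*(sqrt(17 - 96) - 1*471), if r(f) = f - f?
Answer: 0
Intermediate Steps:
r(f) = 0
r(-3)*(sqrt(17 - 96) - 1*471) = 0*(sqrt(17 - 96) - 1*471) = 0*(sqrt(-79) - 471) = 0*(I*sqrt(79) - 471) = 0*(-471 + I*sqrt(79)) = 0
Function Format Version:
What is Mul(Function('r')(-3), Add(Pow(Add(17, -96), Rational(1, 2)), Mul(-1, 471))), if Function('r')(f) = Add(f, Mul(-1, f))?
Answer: 0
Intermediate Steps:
Function('r')(f) = 0
Mul(Function('r')(-3), Add(Pow(Add(17, -96), Rational(1, 2)), Mul(-1, 471))) = Mul(0, Add(Pow(Add(17, -96), Rational(1, 2)), Mul(-1, 471))) = Mul(0, Add(Pow(-79, Rational(1, 2)), -471)) = Mul(0, Add(Mul(I, Pow(79, Rational(1, 2))), -471)) = Mul(0, Add(-471, Mul(I, Pow(79, Rational(1, 2))))) = 0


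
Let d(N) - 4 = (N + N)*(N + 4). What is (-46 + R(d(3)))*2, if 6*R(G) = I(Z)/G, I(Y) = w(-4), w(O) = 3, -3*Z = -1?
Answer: -4231/46 ≈ -91.978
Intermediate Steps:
Z = 1/3 (Z = -1/3*(-1) = 1/3 ≈ 0.33333)
d(N) = 4 + 2*N*(4 + N) (d(N) = 4 + (N + N)*(N + 4) = 4 + (2*N)*(4 + N) = 4 + 2*N*(4 + N))
I(Y) = 3
R(G) = 1/(2*G) (R(G) = (3/G)/6 = 1/(2*G))
(-46 + R(d(3)))*2 = (-46 + 1/(2*(4 + 2*3**2 + 8*3)))*2 = (-46 + 1/(2*(4 + 2*9 + 24)))*2 = (-46 + 1/(2*(4 + 18 + 24)))*2 = (-46 + (1/2)/46)*2 = (-46 + (1/2)*(1/46))*2 = (-46 + 1/92)*2 = -4231/92*2 = -4231/46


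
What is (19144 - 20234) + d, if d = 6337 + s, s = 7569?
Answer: 12816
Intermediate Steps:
d = 13906 (d = 6337 + 7569 = 13906)
(19144 - 20234) + d = (19144 - 20234) + 13906 = -1090 + 13906 = 12816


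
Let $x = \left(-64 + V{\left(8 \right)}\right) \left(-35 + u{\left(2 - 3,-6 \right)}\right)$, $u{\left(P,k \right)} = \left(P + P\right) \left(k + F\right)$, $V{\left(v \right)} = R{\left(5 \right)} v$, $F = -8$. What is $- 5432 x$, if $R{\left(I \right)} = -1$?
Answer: $-2737728$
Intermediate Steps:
$V{\left(v \right)} = - v$
$u{\left(P,k \right)} = 2 P \left(-8 + k\right)$ ($u{\left(P,k \right)} = \left(P + P\right) \left(k - 8\right) = 2 P \left(-8 + k\right)$)
$x = 504$ ($x = \left(-64 - 8\right) \left(-35 + 2 \left(2 - 3\right) \left(-8 - 6\right)\right) = \left(-64 - 8\right) \left(-35 + 2 \left(-1\right) \left(-14\right)\right) = - 72 \left(-35 + 28\right) = \left(-72\right) \left(-7\right) = 504$)
$- 5432 x = \left(-5432\right) 504 = -2737728$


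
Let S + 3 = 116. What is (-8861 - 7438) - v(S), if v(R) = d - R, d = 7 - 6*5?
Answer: -16163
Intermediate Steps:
S = 113 (S = -3 + 116 = 113)
d = -23 (d = 7 - 30 = -23)
v(R) = -23 - R
(-8861 - 7438) - v(S) = (-8861 - 7438) - (-23 - 1*113) = -16299 - (-23 - 113) = -16299 - 1*(-136) = -16299 + 136 = -16163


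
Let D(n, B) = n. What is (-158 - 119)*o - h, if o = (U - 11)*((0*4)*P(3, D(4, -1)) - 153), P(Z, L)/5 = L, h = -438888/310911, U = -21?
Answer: -140551524008/103637 ≈ -1.3562e+6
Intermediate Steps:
h = -146296/103637 (h = -438888*1/310911 = -146296/103637 ≈ -1.4116)
P(Z, L) = 5*L
o = 4896 (o = (-21 - 11)*((0*4)*(5*4) - 153) = -32*(0*20 - 153) = -32*(0 - 153) = -32*(-153) = 4896)
(-158 - 119)*o - h = (-158 - 119)*4896 - 1*(-146296/103637) = -277*4896 + 146296/103637 = -1356192 + 146296/103637 = -140551524008/103637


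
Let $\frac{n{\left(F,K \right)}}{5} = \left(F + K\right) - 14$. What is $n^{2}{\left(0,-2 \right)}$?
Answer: $6400$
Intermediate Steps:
$n{\left(F,K \right)} = -70 + 5 F + 5 K$ ($n{\left(F,K \right)} = 5 \left(\left(F + K\right) - 14\right) = 5 \left(-14 + F + K\right) = -70 + 5 F + 5 K$)
$n^{2}{\left(0,-2 \right)} = \left(-70 + 5 \cdot 0 + 5 \left(-2\right)\right)^{2} = \left(-70 + 0 - 10\right)^{2} = \left(-80\right)^{2} = 6400$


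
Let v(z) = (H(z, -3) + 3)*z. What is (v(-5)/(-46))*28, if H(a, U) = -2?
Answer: 70/23 ≈ 3.0435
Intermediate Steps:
v(z) = z (v(z) = (-2 + 3)*z = 1*z = z)
(v(-5)/(-46))*28 = (-5/(-46))*28 = -1/46*(-5)*28 = (5/46)*28 = 70/23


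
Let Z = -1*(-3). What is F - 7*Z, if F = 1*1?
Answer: -20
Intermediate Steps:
F = 1
Z = 3
F - 7*Z = 1 - 7*3 = 1 - 21 = -20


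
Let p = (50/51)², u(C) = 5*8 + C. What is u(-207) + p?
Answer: -431867/2601 ≈ -166.04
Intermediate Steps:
u(C) = 40 + C
p = 2500/2601 (p = (50*(1/51))² = (50/51)² = 2500/2601 ≈ 0.96117)
u(-207) + p = (40 - 207) + 2500/2601 = -167 + 2500/2601 = -431867/2601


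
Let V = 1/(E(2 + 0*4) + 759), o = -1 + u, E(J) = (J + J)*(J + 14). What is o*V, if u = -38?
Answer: -39/823 ≈ -0.047388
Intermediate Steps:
E(J) = 2*J*(14 + J) (E(J) = (2*J)*(14 + J) = 2*J*(14 + J))
o = -39 (o = -1 - 38 = -39)
V = 1/823 (V = 1/(2*(2 + 0*4)*(14 + (2 + 0*4)) + 759) = 1/(2*(2 + 0)*(14 + (2 + 0)) + 759) = 1/(2*2*(14 + 2) + 759) = 1/(2*2*16 + 759) = 1/(64 + 759) = 1/823 ≈ 0.0012151)
o*V = -39*1/823 = -39/823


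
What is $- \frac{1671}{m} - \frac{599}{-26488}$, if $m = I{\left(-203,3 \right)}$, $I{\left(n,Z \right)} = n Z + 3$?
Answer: $\frac{7437407}{2675288} \approx 2.78$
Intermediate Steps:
$I{\left(n,Z \right)} = 3 + Z n$ ($I{\left(n,Z \right)} = Z n + 3 = 3 + Z n$)
$m = -606$ ($m = 3 + 3 \left(-203\right) = 3 - 609 = -606$)
$- \frac{1671}{m} - \frac{599}{-26488} = - \frac{1671}{-606} - \frac{599}{-26488} = \left(-1671\right) \left(- \frac{1}{606}\right) - - \frac{599}{26488} = \frac{557}{202} + \frac{599}{26488} = \frac{7437407}{2675288}$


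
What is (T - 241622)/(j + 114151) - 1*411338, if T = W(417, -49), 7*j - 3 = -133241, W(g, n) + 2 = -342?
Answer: -39125478512/95117 ≈ -4.1134e+5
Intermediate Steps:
W(g, n) = -344 (W(g, n) = -2 - 342 = -344)
j = -19034 (j = 3/7 + (⅐)*(-133241) = 3/7 - 133241/7 = -19034)
T = -344
(T - 241622)/(j + 114151) - 1*411338 = (-344 - 241622)/(-19034 + 114151) - 1*411338 = -241966/95117 - 411338 = -39125478512/95117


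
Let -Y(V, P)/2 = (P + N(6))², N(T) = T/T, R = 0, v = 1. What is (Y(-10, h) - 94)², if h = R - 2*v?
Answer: 9216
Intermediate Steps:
N(T) = 1
h = -2 (h = 0 - 2*1 = 0 - 2 = -2)
Y(V, P) = -2*(1 + P)² (Y(V, P) = -2*(P + 1)² = -2*(1 + P)²)
(Y(-10, h) - 94)² = (-2*(1 - 2)² - 94)² = (-2*(-1)² - 94)² = (-2*1 - 94)² = (-2 - 94)² = (-96)² = 9216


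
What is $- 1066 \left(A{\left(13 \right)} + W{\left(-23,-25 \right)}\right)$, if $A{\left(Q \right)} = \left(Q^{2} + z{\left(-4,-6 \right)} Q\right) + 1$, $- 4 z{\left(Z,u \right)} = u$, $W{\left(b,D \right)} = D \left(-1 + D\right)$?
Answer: $-894907$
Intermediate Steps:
$z{\left(Z,u \right)} = - \frac{u}{4}$
$A{\left(Q \right)} = 1 + Q^{2} + \frac{3 Q}{2}$ ($A{\left(Q \right)} = \left(Q^{2} + \left(- \frac{1}{4}\right) \left(-6\right) Q\right) + 1 = \left(Q^{2} + \frac{3 Q}{2}\right) + 1 = 1 + Q^{2} + \frac{3 Q}{2}$)
$- 1066 \left(A{\left(13 \right)} + W{\left(-23,-25 \right)}\right) = - 1066 \left(\left(1 + 13^{2} + \frac{3}{2} \cdot 13\right) - 25 \left(-1 - 25\right)\right) = - 1066 \left(\left(1 + 169 + \frac{39}{2}\right) - -650\right) = - 1066 \left(\frac{379}{2} + 650\right) = \left(-1066\right) \frac{1679}{2} = -894907$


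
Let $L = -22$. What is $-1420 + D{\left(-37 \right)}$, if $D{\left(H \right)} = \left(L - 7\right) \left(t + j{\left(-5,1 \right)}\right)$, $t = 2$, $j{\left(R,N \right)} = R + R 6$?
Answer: $-463$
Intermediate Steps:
$j{\left(R,N \right)} = 7 R$ ($j{\left(R,N \right)} = R + 6 R = 7 R$)
$D{\left(H \right)} = 957$ ($D{\left(H \right)} = \left(-22 - 7\right) \left(2 + 7 \left(-5\right)\right) = - 29 \left(2 - 35\right) = \left(-29\right) \left(-33\right) = 957$)
$-1420 + D{\left(-37 \right)} = -1420 + 957 = -463$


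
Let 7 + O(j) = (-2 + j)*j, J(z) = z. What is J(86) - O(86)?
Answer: -7131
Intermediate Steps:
O(j) = -7 + j*(-2 + j) (O(j) = -7 + (-2 + j)*j = -7 + j*(-2 + j))
J(86) - O(86) = 86 - (-7 + 86² - 2*86) = 86 - (-7 + 7396 - 172) = 86 - 1*7217 = 86 - 7217 = -7131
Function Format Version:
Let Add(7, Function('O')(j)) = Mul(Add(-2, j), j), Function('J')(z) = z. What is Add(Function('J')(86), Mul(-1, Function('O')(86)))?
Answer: -7131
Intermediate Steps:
Function('O')(j) = Add(-7, Mul(j, Add(-2, j))) (Function('O')(j) = Add(-7, Mul(Add(-2, j), j)) = Add(-7, Mul(j, Add(-2, j))))
Add(Function('J')(86), Mul(-1, Function('O')(86))) = Add(86, Mul(-1, Add(-7, Pow(86, 2), Mul(-2, 86)))) = Add(86, Mul(-1, Add(-7, 7396, -172))) = Add(86, Mul(-1, 7217)) = Add(86, -7217) = -7131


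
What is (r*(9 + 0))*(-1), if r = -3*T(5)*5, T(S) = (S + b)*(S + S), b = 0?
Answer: 6750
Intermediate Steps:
T(S) = 2*S² (T(S) = (S + 0)*(S + S) = S*(2*S) = 2*S²)
r = -750 (r = -6*5²*5 = -6*25*5 = -3*50*5 = -150*5 = -750)
(r*(9 + 0))*(-1) = -750*(9 + 0)*(-1) = -750*9*(-1) = -6750*(-1) = 6750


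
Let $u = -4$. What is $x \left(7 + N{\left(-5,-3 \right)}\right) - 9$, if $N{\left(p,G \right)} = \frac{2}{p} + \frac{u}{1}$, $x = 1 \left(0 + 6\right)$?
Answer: $\frac{33}{5} \approx 6.6$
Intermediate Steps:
$x = 6$ ($x = 1 \cdot 6 = 6$)
$N{\left(p,G \right)} = -4 + \frac{2}{p}$ ($N{\left(p,G \right)} = \frac{2}{p} - \frac{4}{1} = \frac{2}{p} - 4 = -4 + \frac{2}{p}$)
$x \left(7 + N{\left(-5,-3 \right)}\right) - 9 = 6 \left(7 - \left(4 - \frac{2}{-5}\right)\right) - 9 = 6 \left(7 + \left(-4 + 2 \left(- \frac{1}{5}\right)\right)\right) - 9 = 6 \left(7 - \frac{22}{5}\right) - 9 = 6 \cdot \frac{13}{5} - 9 = \frac{78}{5} - 9 = \frac{33}{5}$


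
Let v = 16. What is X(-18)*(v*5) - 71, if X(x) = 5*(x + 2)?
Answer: -6471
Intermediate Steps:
X(x) = 10 + 5*x (X(x) = 5*(2 + x) = 10 + 5*x)
X(-18)*(v*5) - 71 = (10 + 5*(-18))*(16*5) - 71 = (10 - 90)*80 - 71 = -80*80 - 71 = -6400 - 71 = -6471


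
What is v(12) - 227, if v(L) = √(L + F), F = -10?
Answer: -227 + √2 ≈ -225.59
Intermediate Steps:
v(L) = √(-10 + L) (v(L) = √(L - 10) = √(-10 + L))
v(12) - 227 = √(-10 + 12) - 227 = √2 - 227 = -227 + √2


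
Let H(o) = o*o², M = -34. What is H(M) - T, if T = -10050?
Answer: -29254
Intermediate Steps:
H(o) = o³
H(M) - T = (-34)³ - 1*(-10050) = -39304 + 10050 = -29254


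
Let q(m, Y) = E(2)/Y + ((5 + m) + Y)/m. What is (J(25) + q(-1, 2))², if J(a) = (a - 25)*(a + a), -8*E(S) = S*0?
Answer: 36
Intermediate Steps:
E(S) = 0 (E(S) = -S*0/8 = -⅛*0 = 0)
q(m, Y) = (5 + Y + m)/m (q(m, Y) = 0/Y + ((5 + m) + Y)/m = 0 + (5 + Y + m)/m = (5 + Y + m)/m)
J(a) = 2*a*(-25 + a) (J(a) = (-25 + a)*(2*a) = 2*a*(-25 + a))
(J(25) + q(-1, 2))² = (2*25*(-25 + 25) + (5 + 2 - 1)/(-1))² = (2*25*0 - 1*6)² = (0 - 6)² = (-6)² = 36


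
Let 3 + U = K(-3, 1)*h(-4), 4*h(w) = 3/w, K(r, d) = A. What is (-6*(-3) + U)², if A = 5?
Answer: 50625/256 ≈ 197.75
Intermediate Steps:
K(r, d) = 5
h(w) = 3/(4*w) (h(w) = (3/w)/4 = 3/(4*w))
U = -63/16 (U = -3 + 5*((¾)/(-4)) = -3 + 5*((¾)*(-¼)) = -3 + 5*(-3/16) = -3 - 15/16 = -63/16 ≈ -3.9375)
(-6*(-3) + U)² = (-6*(-3) - 63/16)² = (18 - 63/16)² = (225/16)² = 50625/256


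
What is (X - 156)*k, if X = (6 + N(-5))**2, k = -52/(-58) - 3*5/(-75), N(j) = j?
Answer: -4929/29 ≈ -169.97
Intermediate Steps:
k = 159/145 (k = -52*(-1/58) - 15*(-1/75) = 26/29 + 1/5 = 159/145 ≈ 1.0966)
X = 1 (X = (6 - 5)**2 = 1**2 = 1)
(X - 156)*k = (1 - 156)*(159/145) = -155*159/145 = -4929/29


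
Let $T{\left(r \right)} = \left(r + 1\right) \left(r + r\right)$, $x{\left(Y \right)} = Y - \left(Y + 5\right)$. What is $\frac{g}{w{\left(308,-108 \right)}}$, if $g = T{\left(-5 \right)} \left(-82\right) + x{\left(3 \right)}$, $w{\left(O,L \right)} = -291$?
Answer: $\frac{1095}{97} \approx 11.289$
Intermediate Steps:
$x{\left(Y \right)} = -5$ ($x{\left(Y \right)} = Y - \left(5 + Y\right) = -5$)
$T{\left(r \right)} = 2 r \left(1 + r\right)$ ($T{\left(r \right)} = \left(1 + r\right) 2 r = 2 r \left(1 + r\right)$)
$g = -3285$ ($g = 2 \left(-5\right) \left(1 - 5\right) \left(-82\right) - 5 = 2 \left(-5\right) \left(-4\right) \left(-82\right) - 5 = 40 \left(-82\right) - 5 = -3280 - 5 = -3285$)
$\frac{g}{w{\left(308,-108 \right)}} = - \frac{3285}{-291} = \left(-3285\right) \left(- \frac{1}{291}\right) = \frac{1095}{97}$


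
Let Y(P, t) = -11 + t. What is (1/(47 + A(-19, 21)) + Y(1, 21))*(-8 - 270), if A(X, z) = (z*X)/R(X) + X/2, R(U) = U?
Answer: -325816/117 ≈ -2784.8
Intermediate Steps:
A(X, z) = z + X/2 (A(X, z) = (z*X)/X + X/2 = (X*z)/X + X*(½) = z + X/2)
(1/(47 + A(-19, 21)) + Y(1, 21))*(-8 - 270) = (1/(47 + (21 + (½)*(-19))) + (-11 + 21))*(-8 - 270) = (1/(47 + (21 - 19/2)) + 10)*(-278) = (1/(47 + 23/2) + 10)*(-278) = (1/(117/2) + 10)*(-278) = (2/117 + 10)*(-278) = (1172/117)*(-278) = -325816/117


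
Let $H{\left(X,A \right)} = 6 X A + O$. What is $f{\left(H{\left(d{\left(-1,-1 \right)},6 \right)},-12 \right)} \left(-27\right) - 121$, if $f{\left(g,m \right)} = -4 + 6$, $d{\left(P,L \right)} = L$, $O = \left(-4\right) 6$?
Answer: $-175$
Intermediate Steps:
$O = -24$
$H{\left(X,A \right)} = -24 + 6 A X$ ($H{\left(X,A \right)} = 6 X A - 24 = 6 A X - 24 = -24 + 6 A X$)
$f{\left(g,m \right)} = 2$
$f{\left(H{\left(d{\left(-1,-1 \right)},6 \right)},-12 \right)} \left(-27\right) - 121 = 2 \left(-27\right) - 121 = -54 - 121 = -175$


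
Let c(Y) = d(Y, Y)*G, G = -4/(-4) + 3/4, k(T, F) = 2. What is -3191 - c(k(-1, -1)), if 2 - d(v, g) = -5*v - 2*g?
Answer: -3219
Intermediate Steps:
d(v, g) = 2 + 2*g + 5*v (d(v, g) = 2 - (-5*v - 2*g) = 2 + (2*g + 5*v) = 2 + 2*g + 5*v)
G = 7/4 (G = -4*(-1/4) + 3*(1/4) = 1 + 3/4 = 7/4 ≈ 1.7500)
c(Y) = 7/2 + 49*Y/4 (c(Y) = (2 + 2*Y + 5*Y)*(7/4) = (2 + 7*Y)*(7/4) = 7/2 + 49*Y/4)
-3191 - c(k(-1, -1)) = -3191 - (7/2 + (49/4)*2) = -3191 - (7/2 + 49/2) = -3191 - 1*28 = -3191 - 28 = -3219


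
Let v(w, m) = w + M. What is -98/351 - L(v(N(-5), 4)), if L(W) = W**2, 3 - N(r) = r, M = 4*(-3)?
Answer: -5714/351 ≈ -16.279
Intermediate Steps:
M = -12
N(r) = 3 - r
v(w, m) = -12 + w (v(w, m) = w - 12 = -12 + w)
-98/351 - L(v(N(-5), 4)) = -98/351 - (-12 + (3 - 1*(-5)))**2 = -98*1/351 - (-12 + (3 + 5))**2 = -98/351 - (-12 + 8)**2 = -98/351 - 1*(-4)**2 = -98/351 - 1*16 = -98/351 - 16 = -5714/351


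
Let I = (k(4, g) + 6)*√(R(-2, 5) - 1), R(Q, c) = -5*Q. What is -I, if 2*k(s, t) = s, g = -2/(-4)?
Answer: -24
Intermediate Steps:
g = ½ (g = -2*(-¼) = ½ ≈ 0.50000)
k(s, t) = s/2
I = 24 (I = ((½)*4 + 6)*√(-5*(-2) - 1) = (2 + 6)*√(10 - 1) = 8*√9 = 8*3 = 24)
-I = -1*24 = -24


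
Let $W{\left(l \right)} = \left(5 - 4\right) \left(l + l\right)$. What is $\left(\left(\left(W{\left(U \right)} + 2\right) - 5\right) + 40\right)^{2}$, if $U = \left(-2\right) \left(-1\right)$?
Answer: $1681$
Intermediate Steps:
$U = 2$
$W{\left(l \right)} = 2 l$ ($W{\left(l \right)} = 1 \cdot 2 l = 2 l$)
$\left(\left(\left(W{\left(U \right)} + 2\right) - 5\right) + 40\right)^{2} = \left(\left(\left(2 \cdot 2 + 2\right) - 5\right) + 40\right)^{2} = \left(\left(\left(4 + 2\right) - 5\right) + 40\right)^{2} = \left(\left(6 - 5\right) + 40\right)^{2} = \left(1 + 40\right)^{2} = 41^{2} = 1681$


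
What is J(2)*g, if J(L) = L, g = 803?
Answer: 1606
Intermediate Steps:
J(2)*g = 2*803 = 1606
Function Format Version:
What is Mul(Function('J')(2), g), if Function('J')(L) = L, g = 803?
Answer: 1606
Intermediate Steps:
Mul(Function('J')(2), g) = Mul(2, 803) = 1606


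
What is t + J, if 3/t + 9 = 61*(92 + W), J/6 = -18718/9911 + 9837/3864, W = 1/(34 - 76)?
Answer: 5921990204259/1501622151260 ≈ 3.9437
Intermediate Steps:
W = -1/42 (W = 1/(-42) = -1/42 ≈ -0.023810)
J = 25168155/6382684 (J = 6*(-18718/9911 + 9837/3864) = 6*(-18718*1/9911 + 9837*(1/3864)) = 6*(-18718/9911 + 3279/1288) = 6*(8389385/12765368) = 25168155/6382684 ≈ 3.9432)
t = 126/235265 (t = 3/(-9 + 61*(92 - 1/42)) = 3/(-9 + 61*(3863/42)) = 3/(-9 + 235643/42) = 3/(235265/42) = 3*(42/235265) = 126/235265 ≈ 0.00053557)
t + J = 126/235265 + 25168155/6382684 = 5921990204259/1501622151260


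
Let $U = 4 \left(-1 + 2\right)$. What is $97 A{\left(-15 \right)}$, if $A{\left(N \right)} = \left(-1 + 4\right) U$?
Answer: $1164$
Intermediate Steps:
$U = 4$ ($U = 4 \cdot 1 = 4$)
$A{\left(N \right)} = 12$ ($A{\left(N \right)} = \left(-1 + 4\right) 4 = 3 \cdot 4 = 12$)
$97 A{\left(-15 \right)} = 97 \cdot 12 = 1164$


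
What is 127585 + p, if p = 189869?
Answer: 317454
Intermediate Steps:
127585 + p = 127585 + 189869 = 317454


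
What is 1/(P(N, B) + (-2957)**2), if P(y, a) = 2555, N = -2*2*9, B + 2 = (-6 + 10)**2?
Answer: 1/8746404 ≈ 1.1433e-7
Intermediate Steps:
B = 14 (B = -2 + (-6 + 10)**2 = -2 + 4**2 = -2 + 16 = 14)
N = -36 (N = -4*9 = -36)
1/(P(N, B) + (-2957)**2) = 1/(2555 + (-2957)**2) = 1/(2555 + 8743849) = 1/8746404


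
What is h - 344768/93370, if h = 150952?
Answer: 7047021736/46685 ≈ 1.5095e+5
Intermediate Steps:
h - 344768/93370 = 150952 - 344768/93370 = 150952 - 344768*1/93370 = 150952 - 172384/46685 = 7047021736/46685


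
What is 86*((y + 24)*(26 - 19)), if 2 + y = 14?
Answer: 21672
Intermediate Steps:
y = 12 (y = -2 + 14 = 12)
86*((y + 24)*(26 - 19)) = 86*((12 + 24)*(26 - 19)) = 86*(36*7) = 86*252 = 21672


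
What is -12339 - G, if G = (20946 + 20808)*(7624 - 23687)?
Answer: 670682163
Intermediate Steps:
G = -670694502 (G = 41754*(-16063) = -670694502)
-12339 - G = -12339 - 1*(-670694502) = -12339 + 670694502 = 670682163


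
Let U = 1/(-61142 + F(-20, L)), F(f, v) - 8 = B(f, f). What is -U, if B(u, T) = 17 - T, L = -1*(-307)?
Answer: 1/61097 ≈ 1.6367e-5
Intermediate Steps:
L = 307
F(f, v) = 25 - f (F(f, v) = 8 + (17 - f) = 25 - f)
U = -1/61097 (U = 1/(-61142 + (25 - 1*(-20))) = 1/(-61142 + (25 + 20)) = 1/(-61142 + 45) = 1/(-61097) = -1/61097 ≈ -1.6367e-5)
-U = -1*(-1/61097) = 1/61097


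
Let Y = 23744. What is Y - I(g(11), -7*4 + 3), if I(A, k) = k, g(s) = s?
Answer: 23769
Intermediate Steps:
Y - I(g(11), -7*4 + 3) = 23744 - (-7*4 + 3) = 23744 - (-28 + 3) = 23744 - 1*(-25) = 23744 + 25 = 23769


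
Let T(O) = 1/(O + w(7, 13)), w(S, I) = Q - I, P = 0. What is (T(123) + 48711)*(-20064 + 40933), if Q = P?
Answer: 111820505359/110 ≈ 1.0166e+9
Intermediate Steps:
Q = 0
w(S, I) = -I (w(S, I) = 0 - I = -I)
T(O) = 1/(-13 + O) (T(O) = 1/(O - 1*13) = 1/(O - 13) = 1/(-13 + O))
(T(123) + 48711)*(-20064 + 40933) = (1/(-13 + 123) + 48711)*(-20064 + 40933) = (1/110 + 48711)*20869 = (5358211/110)*20869 = 111820505359/110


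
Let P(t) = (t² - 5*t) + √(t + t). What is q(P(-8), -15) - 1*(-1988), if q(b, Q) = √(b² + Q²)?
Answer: 1988 + √(11025 + 832*I) ≈ 2093.1 + 3.9591*I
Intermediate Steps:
P(t) = t² - 5*t + √2*√t (P(t) = (t² - 5*t) + √(2*t) = (t² - 5*t) + √2*√t = t² - 5*t + √2*√t)
q(b, Q) = √(Q² + b²)
q(P(-8), -15) - 1*(-1988) = √((-15)² + ((-8)² - 5*(-8) + √2*√(-8))²) - 1*(-1988) = √(225 + (64 + 40 + √2*(2*I*√2))²) + 1988 = √(225 + (64 + 40 + 4*I)²) + 1988 = √(225 + (104 + 4*I)²) + 1988 = 1988 + √(225 + (104 + 4*I)²)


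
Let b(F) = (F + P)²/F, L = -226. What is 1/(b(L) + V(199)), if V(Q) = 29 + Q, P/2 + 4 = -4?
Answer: -113/3518 ≈ -0.032121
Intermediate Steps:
P = -16 (P = -8 + 2*(-4) = -8 - 8 = -16)
b(F) = (-16 + F)²/F (b(F) = (F - 16)²/F = (-16 + F)²/F)
1/(b(L) + V(199)) = 1/((-16 - 226)²/(-226) + (29 + 199)) = 1/(-1/226*(-242)² + 228) = 1/(-1/226*58564 + 228) = 1/(-29282/113 + 228) = 1/(-3518/113) = -113/3518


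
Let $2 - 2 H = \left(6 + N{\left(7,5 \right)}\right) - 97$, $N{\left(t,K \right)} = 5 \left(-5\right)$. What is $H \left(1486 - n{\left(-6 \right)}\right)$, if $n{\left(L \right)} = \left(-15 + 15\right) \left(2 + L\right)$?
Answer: $87674$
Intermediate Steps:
$N{\left(t,K \right)} = -25$
$n{\left(L \right)} = 0$ ($n{\left(L \right)} = 0 \left(2 + L\right) = 0$)
$H = 59$ ($H = 1 - \frac{\left(6 - 25\right) - 97}{2} = 1 - \frac{-19 - 97}{2} = 1 - -58 = 1 + 58 = 59$)
$H \left(1486 - n{\left(-6 \right)}\right) = 59 \left(1486 - 0\right) = 59 \left(1486 + 0\right) = 59 \cdot 1486 = 87674$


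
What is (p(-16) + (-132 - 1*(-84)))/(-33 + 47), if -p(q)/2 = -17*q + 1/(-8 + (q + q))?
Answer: -11839/280 ≈ -42.282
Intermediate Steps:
p(q) = -2/(-8 + 2*q) + 34*q (p(q) = -2*(-17*q + 1/(-8 + (q + q))) = -2*(-17*q + 1/(-8 + 2*q)) = -2*(1/(-8 + 2*q) - 17*q) = -2/(-8 + 2*q) + 34*q)
(p(-16) + (-132 - 1*(-84)))/(-33 + 47) = ((-1 - 136*(-16) + 34*(-16)²)/(-4 - 16) + (-132 - 1*(-84)))/(-33 + 47) = ((-1 + 2176 + 34*256)/(-20) + (-132 + 84))/14 = (-(-1 + 2176 + 8704)/20 - 48)*(1/14) = (-1/20*10879 - 48)*(1/14) = (-10879/20 - 48)*(1/14) = -11839/20*1/14 = -11839/280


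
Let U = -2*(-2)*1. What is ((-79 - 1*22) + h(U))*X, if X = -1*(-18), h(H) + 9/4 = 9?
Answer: -3393/2 ≈ -1696.5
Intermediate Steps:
U = 4 (U = 4*1 = 4)
h(H) = 27/4 (h(H) = -9/4 + 9 = 27/4)
X = 18
((-79 - 1*22) + h(U))*X = ((-79 - 1*22) + 27/4)*18 = ((-79 - 22) + 27/4)*18 = (-101 + 27/4)*18 = -377/4*18 = -3393/2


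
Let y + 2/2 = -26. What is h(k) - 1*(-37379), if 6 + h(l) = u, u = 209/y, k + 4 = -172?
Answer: 1008862/27 ≈ 37365.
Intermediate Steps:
k = -176 (k = -4 - 172 = -176)
y = -27 (y = -1 - 26 = -27)
u = -209/27 (u = 209/(-27) = 209*(-1/27) = -209/27 ≈ -7.7407)
h(l) = -371/27 (h(l) = -6 - 209/27 = -371/27)
h(k) - 1*(-37379) = -371/27 - 1*(-37379) = -371/27 + 37379 = 1008862/27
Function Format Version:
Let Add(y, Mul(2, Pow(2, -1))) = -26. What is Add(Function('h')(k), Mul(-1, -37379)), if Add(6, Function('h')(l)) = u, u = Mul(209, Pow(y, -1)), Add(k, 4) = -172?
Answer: Rational(1008862, 27) ≈ 37365.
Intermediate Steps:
k = -176 (k = Add(-4, -172) = -176)
y = -27 (y = Add(-1, -26) = -27)
u = Rational(-209, 27) (u = Mul(209, Pow(-27, -1)) = Mul(209, Rational(-1, 27)) = Rational(-209, 27) ≈ -7.7407)
Function('h')(l) = Rational(-371, 27) (Function('h')(l) = Add(-6, Rational(-209, 27)) = Rational(-371, 27))
Add(Function('h')(k), Mul(-1, -37379)) = Add(Rational(-371, 27), Mul(-1, -37379)) = Add(Rational(-371, 27), 37379) = Rational(1008862, 27)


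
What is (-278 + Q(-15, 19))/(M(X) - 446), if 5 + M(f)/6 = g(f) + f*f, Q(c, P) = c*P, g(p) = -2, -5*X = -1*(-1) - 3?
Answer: 14075/12176 ≈ 1.1560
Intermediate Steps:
X = ⅖ (X = -(-1*(-1) - 3)/5 = -(1 - 3)/5 = -⅕*(-2) = ⅖ ≈ 0.40000)
Q(c, P) = P*c
M(f) = -42 + 6*f² (M(f) = -30 + 6*(-2 + f*f) = -30 + 6*(-2 + f²) = -30 + (-12 + 6*f²) = -42 + 6*f²)
(-278 + Q(-15, 19))/(M(X) - 446) = (-278 + 19*(-15))/((-42 + 6*(⅖)²) - 446) = (-278 - 285)/((-42 + 6*(4/25)) - 446) = -563/((-42 + 24/25) - 446) = -563/(-1026/25 - 446) = -563/(-12176/25) = -563*(-25/12176) = 14075/12176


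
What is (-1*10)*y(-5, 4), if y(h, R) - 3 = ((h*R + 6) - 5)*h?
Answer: -980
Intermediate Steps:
y(h, R) = 3 + h*(1 + R*h) (y(h, R) = 3 + ((h*R + 6) - 5)*h = 3 + ((R*h + 6) - 5)*h = 3 + ((6 + R*h) - 5)*h = 3 + (1 + R*h)*h = 3 + h*(1 + R*h))
(-1*10)*y(-5, 4) = (-1*10)*(3 - 5 + 4*(-5)**2) = -10*(3 - 5 + 4*25) = -10*(3 - 5 + 100) = -10*98 = -980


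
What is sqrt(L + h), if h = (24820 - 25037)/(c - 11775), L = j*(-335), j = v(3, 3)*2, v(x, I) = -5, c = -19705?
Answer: sqrt(829956167790)/15740 ≈ 57.879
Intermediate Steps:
j = -10 (j = -5*2 = -10)
L = 3350 (L = -10*(-335) = 3350)
h = 217/31480 (h = (24820 - 25037)/(-19705 - 11775) = -217/(-31480) = -217*(-1/31480) = 217/31480 ≈ 0.0068933)
sqrt(L + h) = sqrt(3350 + 217/31480) = sqrt(105458217/31480) = sqrt(829956167790)/15740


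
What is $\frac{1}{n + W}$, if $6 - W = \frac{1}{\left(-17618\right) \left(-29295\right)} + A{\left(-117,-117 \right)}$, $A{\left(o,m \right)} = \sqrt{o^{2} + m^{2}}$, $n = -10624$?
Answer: $- \frac{2828413731400990549110}{30024804071867281607417761} + \frac{31166359632120503700 \sqrt{2}}{30024804071867281607417761} \approx -9.2735 \cdot 10^{-5}$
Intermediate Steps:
$A{\left(o,m \right)} = \sqrt{m^{2} + o^{2}}$
$W = \frac{3096715859}{516119310} - 117 \sqrt{2}$ ($W = 6 - \left(\frac{1}{\left(-17618\right) \left(-29295\right)} + \sqrt{\left(-117\right)^{2} + \left(-117\right)^{2}}\right) = 6 - \left(\left(- \frac{1}{17618}\right) \left(- \frac{1}{29295}\right) + \sqrt{13689 + 13689}\right) = 6 - \left(\frac{1}{516119310} + \sqrt{27378}\right) = 6 - \left(\frac{1}{516119310} + 117 \sqrt{2}\right) = \frac{3096715859}{516119310} - 117 \sqrt{2} \approx -159.46$)
$\frac{1}{n + W} = \frac{1}{-10624 + \left(\frac{3096715859}{516119310} - 117 \sqrt{2}\right)} = \frac{1}{- \frac{5480154833581}{516119310} - 117 \sqrt{2}}$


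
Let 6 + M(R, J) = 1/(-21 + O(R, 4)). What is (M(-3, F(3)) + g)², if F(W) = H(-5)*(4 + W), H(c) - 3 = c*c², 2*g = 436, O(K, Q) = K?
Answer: 25877569/576 ≈ 44926.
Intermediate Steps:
g = 218 (g = (½)*436 = 218)
H(c) = 3 + c³ (H(c) = 3 + c*c² = 3 + c³)
F(W) = -488 - 122*W (F(W) = (3 + (-5)³)*(4 + W) = (3 - 125)*(4 + W) = -122*(4 + W) = -488 - 122*W)
M(R, J) = -6 + 1/(-21 + R)
(M(-3, F(3)) + g)² = ((127 - 6*(-3))/(-21 - 3) + 218)² = ((127 + 18)/(-24) + 218)² = (-1/24*145 + 218)² = (-145/24 + 218)² = (5087/24)² = 25877569/576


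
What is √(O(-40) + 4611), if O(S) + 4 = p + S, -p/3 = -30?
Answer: √4657 ≈ 68.242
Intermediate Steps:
p = 90 (p = -3*(-30) = 90)
O(S) = 86 + S (O(S) = -4 + (90 + S) = 86 + S)
√(O(-40) + 4611) = √((86 - 40) + 4611) = √(46 + 4611) = √4657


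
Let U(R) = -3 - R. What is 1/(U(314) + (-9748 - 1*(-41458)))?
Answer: 1/31393 ≈ 3.1854e-5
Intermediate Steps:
1/(U(314) + (-9748 - 1*(-41458))) = 1/((-3 - 1*314) + (-9748 - 1*(-41458))) = 1/((-3 - 314) + (-9748 + 41458)) = 1/(-317 + 31710) = 1/31393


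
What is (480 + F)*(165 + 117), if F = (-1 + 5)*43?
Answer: 183864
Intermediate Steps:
F = 172 (F = 4*43 = 172)
(480 + F)*(165 + 117) = (480 + 172)*(165 + 117) = 652*282 = 183864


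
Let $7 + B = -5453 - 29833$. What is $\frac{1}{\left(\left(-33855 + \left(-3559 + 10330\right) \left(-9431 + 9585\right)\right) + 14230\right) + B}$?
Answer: $\frac{1}{987816} \approx 1.0123 \cdot 10^{-6}$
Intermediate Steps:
$B = -35293$ ($B = -7 - 35286 = -35293$)
$\frac{1}{\left(\left(-33855 + \left(-3559 + 10330\right) \left(-9431 + 9585\right)\right) + 14230\right) + B} = \frac{1}{\left(\left(-33855 + \left(-3559 + 10330\right) \left(-9431 + 9585\right)\right) + 14230\right) - 35293} = \frac{1}{\left(\left(-33855 + 6771 \cdot 154\right) + 14230\right) - 35293} = \frac{1}{\left(\left(-33855 + 1042734\right) + 14230\right) - 35293} = \frac{1}{\left(1008879 + 14230\right) - 35293} = \frac{1}{1023109 - 35293} = \frac{1}{987816}$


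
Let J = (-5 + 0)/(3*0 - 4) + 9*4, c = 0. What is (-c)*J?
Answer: 0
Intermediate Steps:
J = 149/4 (J = -5/(0 - 4) + 36 = -5/(-4) + 36 = -5*(-¼) + 36 = 5/4 + 36 = 149/4 ≈ 37.250)
(-c)*J = -1*0*(149/4) = 0*(149/4) = 0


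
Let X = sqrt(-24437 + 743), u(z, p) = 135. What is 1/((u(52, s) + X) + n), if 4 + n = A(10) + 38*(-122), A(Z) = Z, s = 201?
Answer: -4495/20228719 - I*sqrt(23694)/20228719 ≈ -0.00022221 - 7.6094e-6*I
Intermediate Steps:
X = I*sqrt(23694) (X = sqrt(-23694) = I*sqrt(23694) ≈ 153.93*I)
n = -4630 (n = -4 + (10 + 38*(-122)) = -4 + (10 - 4636) = -4 - 4626 = -4630)
1/((u(52, s) + X) + n) = 1/((135 + I*sqrt(23694)) - 4630) = 1/(-4495 + I*sqrt(23694))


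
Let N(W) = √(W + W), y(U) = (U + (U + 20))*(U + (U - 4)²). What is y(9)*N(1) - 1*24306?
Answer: -24306 + 1292*√2 ≈ -22479.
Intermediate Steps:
y(U) = (20 + 2*U)*(U + (-4 + U)²) (y(U) = (U + (20 + U))*(U + (-4 + U)²) = (20 + 2*U)*(U + (-4 + U)²))
N(W) = √2*√W (N(W) = √(2*W) = √2*√W)
y(9)*N(1) - 1*24306 = (320 - 108*9 + 2*9³ + 6*9²)*(√2*√1) - 1*24306 = (320 - 972 + 2*729 + 6*81)*(√2*1) - 24306 = (320 - 972 + 1458 + 486)*√2 - 24306 = 1292*√2 - 24306 = -24306 + 1292*√2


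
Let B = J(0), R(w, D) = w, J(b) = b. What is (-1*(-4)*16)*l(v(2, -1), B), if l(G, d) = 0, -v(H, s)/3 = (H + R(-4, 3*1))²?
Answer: 0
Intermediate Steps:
v(H, s) = -3*(-4 + H)² (v(H, s) = -3*(H - 4)² = -3*(-4 + H)²)
B = 0
(-1*(-4)*16)*l(v(2, -1), B) = (-1*(-4)*16)*0 = (4*16)*0 = 64*0 = 0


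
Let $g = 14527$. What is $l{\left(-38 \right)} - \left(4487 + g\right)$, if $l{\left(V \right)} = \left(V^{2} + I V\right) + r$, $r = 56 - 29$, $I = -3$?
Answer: $-17429$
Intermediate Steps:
$r = 27$
$l{\left(V \right)} = 27 + V^{2} - 3 V$ ($l{\left(V \right)} = \left(V^{2} - 3 V\right) + 27 = 27 + V^{2} - 3 V$)
$l{\left(-38 \right)} - \left(4487 + g\right) = \left(27 + \left(-38\right)^{2} - -114\right) - \left(4487 + 14527\right) = \left(27 + 1444 + 114\right) - 19014 = 1585 - 19014 = -17429$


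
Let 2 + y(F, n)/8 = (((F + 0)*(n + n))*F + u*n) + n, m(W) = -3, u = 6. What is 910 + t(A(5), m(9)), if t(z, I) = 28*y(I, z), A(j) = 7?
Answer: 39662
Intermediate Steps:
y(F, n) = -16 + 56*n + 16*n*F² (y(F, n) = -16 + 8*((((F + 0)*(n + n))*F + 6*n) + n) = -16 + 8*(((F*(2*n))*F + 6*n) + n) = -16 + 8*(((2*F*n)*F + 6*n) + n) = -16 + 8*((2*n*F² + 6*n) + n) = -16 + 8*((6*n + 2*n*F²) + n) = -16 + 8*(7*n + 2*n*F²) = -16 + (56*n + 16*n*F²) = -16 + 56*n + 16*n*F²)
t(z, I) = -448 + 1568*z + 448*z*I² (t(z, I) = 28*(-16 + 56*z + 16*z*I²) = -448 + 1568*z + 448*z*I²)
910 + t(A(5), m(9)) = 910 + (-448 + 1568*7 + 448*7*(-3)²) = 910 + (-448 + 10976 + 448*7*9) = 910 + (-448 + 10976 + 28224) = 910 + 38752 = 39662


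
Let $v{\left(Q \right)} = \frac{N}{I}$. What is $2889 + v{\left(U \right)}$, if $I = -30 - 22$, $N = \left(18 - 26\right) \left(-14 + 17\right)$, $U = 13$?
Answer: $\frac{37563}{13} \approx 2889.5$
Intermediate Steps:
$N = -24$ ($N = \left(-8\right) 3 = -24$)
$I = -52$ ($I = -30 - 22 = -52$)
$v{\left(Q \right)} = \frac{6}{13}$ ($v{\left(Q \right)} = - \frac{24}{-52} = \left(-24\right) \left(- \frac{1}{52}\right) = \frac{6}{13}$)
$2889 + v{\left(U \right)} = 2889 + \frac{6}{13} = \frac{37563}{13}$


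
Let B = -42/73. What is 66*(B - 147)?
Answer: -711018/73 ≈ -9740.0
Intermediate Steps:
B = -42/73 (B = -42*1/73 = -42/73 ≈ -0.57534)
66*(B - 147) = 66*(-42/73 - 147) = 66*(-10773/73) = -711018/73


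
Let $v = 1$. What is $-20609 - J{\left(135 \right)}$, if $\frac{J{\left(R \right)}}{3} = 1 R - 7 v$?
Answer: $-20993$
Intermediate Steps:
$J{\left(R \right)} = -21 + 3 R$ ($J{\left(R \right)} = 3 \left(1 R - 7\right) = 3 \left(R - 7\right) = 3 \left(-7 + R\right) = -21 + 3 R$)
$-20609 - J{\left(135 \right)} = -20609 - \left(-21 + 3 \cdot 135\right) = -20609 - \left(-21 + 405\right) = -20609 - 384 = -20993$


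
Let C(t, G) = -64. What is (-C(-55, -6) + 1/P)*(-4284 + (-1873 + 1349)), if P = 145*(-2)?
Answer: -44615836/145 ≈ -3.0770e+5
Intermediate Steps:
P = -290
(-C(-55, -6) + 1/P)*(-4284 + (-1873 + 1349)) = (-1*(-64) + 1/(-290))*(-4284 + (-1873 + 1349)) = (64 - 1/290)*(-4284 - 524) = (18559/290)*(-4808) = -44615836/145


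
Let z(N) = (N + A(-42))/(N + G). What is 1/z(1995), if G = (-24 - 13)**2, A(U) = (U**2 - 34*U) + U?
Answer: 3364/5145 ≈ 0.65384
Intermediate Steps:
A(U) = U**2 - 33*U
G = 1369 (G = (-37)**2 = 1369)
z(N) = (3150 + N)/(1369 + N) (z(N) = (N - 42*(-33 - 42))/(N + 1369) = (N - 42*(-75))/(1369 + N) = (N + 3150)/(1369 + N) = (3150 + N)/(1369 + N))
1/z(1995) = 1/((3150 + 1995)/(1369 + 1995)) = 1/(5145/3364) = 3364/5145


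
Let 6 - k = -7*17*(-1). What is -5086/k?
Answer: 5086/113 ≈ 45.009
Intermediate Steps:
k = -113 (k = 6 - (-7*17)*(-1) = 6 - (-119)*(-1) = 6 - 1*119 = 6 - 119 = -113)
-5086/k = -5086/(-113) = -5086*(-1/113) = 5086/113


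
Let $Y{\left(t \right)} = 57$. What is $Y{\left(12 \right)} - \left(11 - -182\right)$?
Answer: $-136$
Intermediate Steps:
$Y{\left(12 \right)} - \left(11 - -182\right) = 57 - \left(11 - -182\right) = 57 - \left(11 + 182\right) = 57 - 193 = -136$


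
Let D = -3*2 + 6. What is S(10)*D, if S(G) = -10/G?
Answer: 0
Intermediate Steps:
D = 0 (D = -6 + 6 = 0)
S(10)*D = -10/10*0 = -10*⅒*0 = -1*0 = 0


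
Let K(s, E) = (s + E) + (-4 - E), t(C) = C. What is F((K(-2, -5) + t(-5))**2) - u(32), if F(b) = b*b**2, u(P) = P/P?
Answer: 1771560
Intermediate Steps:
K(s, E) = -4 + s (K(s, E) = (E + s) + (-4 - E) = -4 + s)
u(P) = 1
F(b) = b**3
F((K(-2, -5) + t(-5))**2) - u(32) = (((-4 - 2) - 5)**2)**3 - 1*1 = ((-6 - 5)**2)**3 - 1 = ((-11)**2)**3 - 1 = 121**3 - 1 = 1771561 - 1 = 1771560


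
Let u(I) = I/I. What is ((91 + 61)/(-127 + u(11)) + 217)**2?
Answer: 184824025/3969 ≈ 46567.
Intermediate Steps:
u(I) = 1
((91 + 61)/(-127 + u(11)) + 217)**2 = ((91 + 61)/(-127 + 1) + 217)**2 = (152/(-126) + 217)**2 = (152*(-1/126) + 217)**2 = (-76/63 + 217)**2 = (13595/63)**2 = 184824025/3969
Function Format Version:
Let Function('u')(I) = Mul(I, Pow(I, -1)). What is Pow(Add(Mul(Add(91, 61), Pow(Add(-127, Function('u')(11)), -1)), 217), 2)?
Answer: Rational(184824025, 3969) ≈ 46567.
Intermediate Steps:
Function('u')(I) = 1
Pow(Add(Mul(Add(91, 61), Pow(Add(-127, Function('u')(11)), -1)), 217), 2) = Pow(Add(Mul(Add(91, 61), Pow(Add(-127, 1), -1)), 217), 2) = Pow(Add(Mul(152, Pow(-126, -1)), 217), 2) = Pow(Add(Mul(152, Rational(-1, 126)), 217), 2) = Pow(Add(Rational(-76, 63), 217), 2) = Pow(Rational(13595, 63), 2) = Rational(184824025, 3969)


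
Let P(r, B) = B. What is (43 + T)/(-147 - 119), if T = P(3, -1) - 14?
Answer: -2/19 ≈ -0.10526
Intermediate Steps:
T = -15 (T = -1 - 14 = -15)
(43 + T)/(-147 - 119) = (43 - 15)/(-147 - 119) = 28/(-266) = -1/266*28 = -2/19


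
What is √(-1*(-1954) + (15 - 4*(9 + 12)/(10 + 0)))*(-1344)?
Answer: -1344*√49015/5 ≈ -59511.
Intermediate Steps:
√(-1*(-1954) + (15 - 4*(9 + 12)/(10 + 0)))*(-1344) = √(1954 + (15 - 84/10))*(-1344) = √(1954 + (15 - 4*21/10))*(-1344) = √(1954 + (15 - 42/5))*(-1344) = √(1954 + 33/5)*(-1344) = √(9803/5)*(-1344) = (√49015/5)*(-1344) = -1344*√49015/5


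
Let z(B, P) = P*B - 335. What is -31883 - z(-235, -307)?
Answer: -103693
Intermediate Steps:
z(B, P) = -335 + B*P (z(B, P) = B*P - 335 = -335 + B*P)
-31883 - z(-235, -307) = -31883 - (-335 - 235*(-307)) = -31883 - (-335 + 72145) = -31883 - 1*71810 = -31883 - 71810 = -103693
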